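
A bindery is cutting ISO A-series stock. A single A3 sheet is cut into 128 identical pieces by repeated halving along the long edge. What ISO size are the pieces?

A10

128 = 2^7, so 7 halving steps.
A3 → A4 → … → A10 after 7 steps.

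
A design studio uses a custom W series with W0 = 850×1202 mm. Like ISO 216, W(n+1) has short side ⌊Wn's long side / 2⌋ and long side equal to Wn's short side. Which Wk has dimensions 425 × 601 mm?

W0: 850 × 1202 mm
W1: 601 × 850 mm
W2: 425 × 601 mm
W3: 300 × 425 mm
→ matches W2.

W2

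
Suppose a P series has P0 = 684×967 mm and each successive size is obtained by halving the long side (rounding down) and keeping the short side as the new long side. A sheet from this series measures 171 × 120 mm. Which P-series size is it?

P5

P0: 684 × 967 mm
P1: 483 × 684 mm
P2: 342 × 483 mm
P3: 241 × 342 mm
P4: 171 × 241 mm
P5: 120 × 171 mm
P6: 85 × 120 mm
→ matches P5.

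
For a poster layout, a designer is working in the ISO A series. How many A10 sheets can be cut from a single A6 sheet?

16

Each ISO step halves the sheet: 1 × A6 → 2 × A7 → 4 × A8 → 8 × A9 → …
From A6 to A10 is 4 halving steps: 2^4 = 16.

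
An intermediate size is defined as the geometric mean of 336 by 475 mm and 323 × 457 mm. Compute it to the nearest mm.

329 × 466 mm

Short side: √(336 · 323) = √108528 ≈ 329.4 → 329 mm
Long side: √(475 · 457) = √217075 ≈ 465.9 → 466 mm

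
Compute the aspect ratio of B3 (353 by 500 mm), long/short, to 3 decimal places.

1.416

500 / 353 = 1.416
ISO 216 targets √2 ≈ 1.414; the +0.002 deviation is from mm rounding.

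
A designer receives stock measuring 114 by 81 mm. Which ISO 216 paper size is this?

Aspect ratio 114/81 ≈ 1.407 — close to the ISO √2 ≈ 1.414.
In the C-series (envelope sizes, between A and B): C7 = 81 × 114 mm.

C7 (81 × 114 mm)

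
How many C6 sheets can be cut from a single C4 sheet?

C4 = 229 × 324 mm; C6 = 114 × 162 mm.
Each halving step doubles the count; 2 steps from C4 to C6.
2^2 = 4.

4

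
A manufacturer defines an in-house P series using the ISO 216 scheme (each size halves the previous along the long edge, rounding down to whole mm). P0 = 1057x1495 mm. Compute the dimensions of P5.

P1 = 747 × 1057 mm (from P0 by 1 halving).
P2: ⌊1057/2⌋ × 747 = 528 × 747 mm
P3: ⌊747/2⌋ × 528 = 373 × 528 mm
P4: ⌊528/2⌋ × 373 = 264 × 373 mm
P5: ⌊373/2⌋ × 264 = 186 × 264 mm

186 × 264 mm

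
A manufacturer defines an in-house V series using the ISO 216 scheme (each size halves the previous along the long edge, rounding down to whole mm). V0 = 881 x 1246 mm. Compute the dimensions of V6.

V1 = 623 × 881 mm (from V0 by 1 halving).
V2: ⌊881/2⌋ × 623 = 440 × 623 mm
V3: ⌊623/2⌋ × 440 = 311 × 440 mm
V4: ⌊440/2⌋ × 311 = 220 × 311 mm
V5: ⌊311/2⌋ × 220 = 155 × 220 mm
V6: ⌊220/2⌋ × 155 = 110 × 155 mm

110 × 155 mm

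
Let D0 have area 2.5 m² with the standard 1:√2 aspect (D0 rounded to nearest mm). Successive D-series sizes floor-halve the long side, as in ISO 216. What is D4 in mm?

Let D0's short side be w mm. w · w√2 = 2.5 m² = 2,500,000 mm², so w ≈ 1329.6 mm and w√2 ≈ 1880.3 mm → D0 = 1330 × 1880 mm.
D1: ⌊1880/2⌋ × 1330 = 940 × 1330 mm
D2: ⌊1330/2⌋ × 940 = 665 × 940 mm
D3: ⌊940/2⌋ × 665 = 470 × 665 mm
D4: ⌊665/2⌋ × 470 = 332 × 470 mm

332 × 470 mm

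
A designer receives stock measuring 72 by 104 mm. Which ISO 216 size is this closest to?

A7 (74 × 105 mm)

Aspect ratio 104/72 ≈ 1.444 (ISO target is √2 ≈ 1.414).
In the A-series (A0 area = 1 m²): A7 = 74 × 105 mm.
Off by 3 mm total — nearest standard size.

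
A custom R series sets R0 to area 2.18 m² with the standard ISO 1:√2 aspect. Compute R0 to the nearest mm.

Let the short side be w mm. Then w · w√2 = 2.18 m² = 2,180,000 mm².
w² = 2,180,000/√2, so w ≈ 1241.6 mm; long side = w√2 ≈ 1755.8 mm.

1242 × 1756 mm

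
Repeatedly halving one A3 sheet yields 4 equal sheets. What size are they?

A5

4 = 2^2, so 2 halving steps.
A3 → A4 → … → A5 after 2 steps.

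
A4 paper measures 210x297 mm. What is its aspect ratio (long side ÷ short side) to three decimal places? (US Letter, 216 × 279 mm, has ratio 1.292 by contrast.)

297 / 210 = 1.414
Matches √2 ≈ 1.414 — the ISO 216 defining ratio.

1.414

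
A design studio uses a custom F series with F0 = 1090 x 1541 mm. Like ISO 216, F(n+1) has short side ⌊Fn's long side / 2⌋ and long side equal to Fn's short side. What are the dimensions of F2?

545 × 770 mm

F1: ⌊1541/2⌋ × 1090 = 770 × 1090 mm
F2: ⌊1090/2⌋ × 770 = 545 × 770 mm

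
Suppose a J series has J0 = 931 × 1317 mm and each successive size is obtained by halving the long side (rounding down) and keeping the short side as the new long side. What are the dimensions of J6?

J1: ⌊1317/2⌋ × 931 = 658 × 931 mm
J2: ⌊931/2⌋ × 658 = 465 × 658 mm
J3: ⌊658/2⌋ × 465 = 329 × 465 mm
J4: ⌊465/2⌋ × 329 = 232 × 329 mm
J5: ⌊329/2⌋ × 232 = 164 × 232 mm
J6: ⌊232/2⌋ × 164 = 116 × 164 mm

116 × 164 mm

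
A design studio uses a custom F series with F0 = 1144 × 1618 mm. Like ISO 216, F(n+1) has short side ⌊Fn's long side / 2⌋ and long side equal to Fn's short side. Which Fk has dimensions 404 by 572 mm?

F0: 1144 × 1618 mm
F1: 809 × 1144 mm
F2: 572 × 809 mm
F3: 404 × 572 mm
F4: 286 × 404 mm
→ matches F3.

F3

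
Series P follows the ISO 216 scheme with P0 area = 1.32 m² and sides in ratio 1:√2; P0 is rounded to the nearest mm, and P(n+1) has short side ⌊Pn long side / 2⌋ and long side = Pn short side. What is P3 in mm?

Let P0's short side be w mm. w · w√2 = 1.32 m² = 1,320,000 mm², so w ≈ 966.1 mm and w√2 ≈ 1366.3 mm → P0 = 966 × 1366 mm.
P1: ⌊1366/2⌋ × 966 = 683 × 966 mm
P2: ⌊966/2⌋ × 683 = 483 × 683 mm
P3: ⌊683/2⌋ × 483 = 341 × 483 mm

341 × 483 mm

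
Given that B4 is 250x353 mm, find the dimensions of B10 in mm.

B5: ⌊353/2⌋ × 250 = 176 × 250 mm
B6: ⌊250/2⌋ × 176 = 125 × 176 mm
B7: ⌊176/2⌋ × 125 = 88 × 125 mm
B8: ⌊125/2⌋ × 88 = 62 × 88 mm
B9: ⌊88/2⌋ × 62 = 44 × 62 mm
B10: ⌊62/2⌋ × 44 = 31 × 44 mm

31 × 44 mm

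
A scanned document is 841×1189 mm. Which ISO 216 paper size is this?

Aspect ratio 1189/841 ≈ 1.414 — close to the ISO √2 ≈ 1.414.
In the A-series (A0 area = 1 m²): A0 = 841 × 1189 mm.

A0 (841 × 1189 mm)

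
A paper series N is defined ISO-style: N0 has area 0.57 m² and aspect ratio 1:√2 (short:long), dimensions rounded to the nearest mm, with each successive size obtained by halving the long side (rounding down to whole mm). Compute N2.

Let N0's short side be w mm. w · w√2 = 0.57 m² = 570,000 mm², so w ≈ 634.9 mm and w√2 ≈ 897.8 mm → N0 = 635 × 898 mm.
N1: ⌊898/2⌋ × 635 = 449 × 635 mm
N2: ⌊635/2⌋ × 449 = 317 × 449 mm

317 × 449 mm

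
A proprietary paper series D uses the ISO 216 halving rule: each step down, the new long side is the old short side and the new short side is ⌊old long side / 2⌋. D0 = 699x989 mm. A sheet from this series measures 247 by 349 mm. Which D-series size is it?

D3

D0: 699 × 989 mm
D1: 494 × 699 mm
D2: 349 × 494 mm
D3: 247 × 349 mm
D4: 174 × 247 mm
→ matches D3.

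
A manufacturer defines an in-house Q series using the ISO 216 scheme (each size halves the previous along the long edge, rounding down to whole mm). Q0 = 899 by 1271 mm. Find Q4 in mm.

224 × 317 mm

Q1 = 635 × 899 mm (from Q0 by 1 halving).
Q2: ⌊899/2⌋ × 635 = 449 × 635 mm
Q3: ⌊635/2⌋ × 449 = 317 × 449 mm
Q4: ⌊449/2⌋ × 317 = 224 × 317 mm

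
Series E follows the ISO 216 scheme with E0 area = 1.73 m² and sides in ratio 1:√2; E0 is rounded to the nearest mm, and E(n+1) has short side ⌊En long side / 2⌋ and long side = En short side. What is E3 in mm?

Let E0's short side be w mm. w · w√2 = 1.73 m² = 1,730,000 mm², so w ≈ 1106.0 mm and w√2 ≈ 1564.2 mm → E0 = 1106 × 1564 mm.
E1: ⌊1564/2⌋ × 1106 = 782 × 1106 mm
E2: ⌊1106/2⌋ × 782 = 553 × 782 mm
E3: ⌊782/2⌋ × 553 = 391 × 553 mm

391 × 553 mm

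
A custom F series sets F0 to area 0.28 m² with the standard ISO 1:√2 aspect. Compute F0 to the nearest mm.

Let the short side be w mm. Then w · w√2 = 0.28 m² = 280,000 mm².
w² = 280,000/√2, so w ≈ 445.0 mm; long side = w√2 ≈ 629.3 mm.

445 × 629 mm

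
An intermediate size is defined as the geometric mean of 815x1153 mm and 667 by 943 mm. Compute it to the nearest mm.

Short side: √(815 · 667) = √543605 ≈ 737.3 → 737 mm
Long side: √(1153 · 943) = √1087279 ≈ 1042.7 → 1043 mm

737 × 1043 mm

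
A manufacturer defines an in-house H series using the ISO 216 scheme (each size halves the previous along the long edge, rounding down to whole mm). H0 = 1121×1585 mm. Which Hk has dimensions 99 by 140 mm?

H0: 1121 × 1585 mm
H1: 792 × 1121 mm
H2: 560 × 792 mm
H3: 396 × 560 mm
H4: 280 × 396 mm
H5: 198 × 280 mm
H6: 140 × 198 mm
H7: 99 × 140 mm
H8: 70 × 99 mm
→ matches H7.

H7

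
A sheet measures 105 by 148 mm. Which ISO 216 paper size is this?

Aspect ratio 148/105 ≈ 1.410 — close to the ISO √2 ≈ 1.414.
In the A-series (A0 area = 1 m²): A6 = 105 × 148 mm.

A6 (105 × 148 mm)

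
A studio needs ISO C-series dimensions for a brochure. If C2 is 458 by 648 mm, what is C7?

C3: ⌊648/2⌋ × 458 = 324 × 458 mm
C4: ⌊458/2⌋ × 324 = 229 × 324 mm
C5: ⌊324/2⌋ × 229 = 162 × 229 mm
C6: ⌊229/2⌋ × 162 = 114 × 162 mm
C7: ⌊162/2⌋ × 114 = 81 × 114 mm

81 × 114 mm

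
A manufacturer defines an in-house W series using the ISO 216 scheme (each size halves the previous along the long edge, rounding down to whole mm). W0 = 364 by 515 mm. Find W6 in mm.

45 × 64 mm

W1 = 257 × 364 mm (from W0 by 1 halving).
W2: ⌊364/2⌋ × 257 = 182 × 257 mm
W3: ⌊257/2⌋ × 182 = 128 × 182 mm
W4: ⌊182/2⌋ × 128 = 91 × 128 mm
W5: ⌊128/2⌋ × 91 = 64 × 91 mm
W6: ⌊91/2⌋ × 64 = 45 × 64 mm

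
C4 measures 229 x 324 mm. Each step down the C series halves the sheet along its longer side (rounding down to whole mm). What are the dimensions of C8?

C5: ⌊324/2⌋ × 229 = 162 × 229 mm
C6: ⌊229/2⌋ × 162 = 114 × 162 mm
C7: ⌊162/2⌋ × 114 = 81 × 114 mm
C8: ⌊114/2⌋ × 81 = 57 × 81 mm

57 × 81 mm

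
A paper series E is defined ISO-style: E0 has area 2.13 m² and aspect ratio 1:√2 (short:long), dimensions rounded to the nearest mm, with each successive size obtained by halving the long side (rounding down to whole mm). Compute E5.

217 × 306 mm

Let E0's short side be w mm. w · w√2 = 2.13 m² = 2,130,000 mm², so w ≈ 1227.2 mm and w√2 ≈ 1735.6 mm → E0 = 1227 × 1736 mm.
E1: ⌊1736/2⌋ × 1227 = 868 × 1227 mm
E2: ⌊1227/2⌋ × 868 = 613 × 868 mm
E3: ⌊868/2⌋ × 613 = 434 × 613 mm
E4: ⌊613/2⌋ × 434 = 306 × 434 mm
E5: ⌊434/2⌋ × 306 = 217 × 306 mm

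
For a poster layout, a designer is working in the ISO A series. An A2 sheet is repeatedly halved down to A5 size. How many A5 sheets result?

Each ISO step halves the sheet: 1 × A2 → 2 × A3 → 4 × A4 → 8 × A5
From A2 to A5 is 3 halving steps: 2^3 = 8.

8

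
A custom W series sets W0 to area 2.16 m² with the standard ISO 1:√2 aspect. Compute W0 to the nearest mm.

Let the short side be w mm. Then w · w√2 = 2.16 m² = 2,160,000 mm².
w² = 2,160,000/√2, so w ≈ 1235.9 mm; long side = w√2 ≈ 1747.8 mm.

1236 × 1748 mm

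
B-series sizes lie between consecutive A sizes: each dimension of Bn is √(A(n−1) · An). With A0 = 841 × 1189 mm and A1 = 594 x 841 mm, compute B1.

Short side: √(841 · 594) = √499554 ≈ 706.8 → 707 mm
Long side: √(1189 · 841) = √999949 ≈ 1000.0 → 1000 mm

707 × 1000 mm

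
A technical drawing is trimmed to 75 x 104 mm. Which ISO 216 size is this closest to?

Aspect ratio 104/75 ≈ 1.387 (ISO target is √2 ≈ 1.414).
In the A-series (A0 area = 1 m²): A7 = 74 × 105 mm.
Off by 2 mm total — nearest standard size.

A7 (74 × 105 mm)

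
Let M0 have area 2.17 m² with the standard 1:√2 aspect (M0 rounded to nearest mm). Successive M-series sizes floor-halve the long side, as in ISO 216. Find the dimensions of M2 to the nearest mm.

Let M0's short side be w mm. w · w√2 = 2.17 m² = 2,170,000 mm², so w ≈ 1238.7 mm and w√2 ≈ 1751.8 mm → M0 = 1239 × 1752 mm.
M1: ⌊1752/2⌋ × 1239 = 876 × 1239 mm
M2: ⌊1239/2⌋ × 876 = 619 × 876 mm

619 × 876 mm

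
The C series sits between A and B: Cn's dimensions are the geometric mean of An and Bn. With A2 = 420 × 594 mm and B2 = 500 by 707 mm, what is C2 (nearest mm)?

458 × 648 mm

Short side: √(420 · 500) = √210000 ≈ 458.3 → 458 mm
Long side: √(594 · 707) = √419958 ≈ 648.0 → 648 mm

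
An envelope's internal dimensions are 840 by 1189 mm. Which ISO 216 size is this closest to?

Aspect ratio 1189/840 ≈ 1.415 — close to the ISO √2 ≈ 1.414.
In the A-series (A0 area = 1 m²): A0 = 841 × 1189 mm.
Off by 1 mm total — nearest standard size.

A0 (841 × 1189 mm)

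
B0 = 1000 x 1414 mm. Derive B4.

250 × 353 mm

B1: ⌊1414/2⌋ × 1000 = 707 × 1000 mm
B2: ⌊1000/2⌋ × 707 = 500 × 707 mm
B3: ⌊707/2⌋ × 500 = 353 × 500 mm
B4: ⌊500/2⌋ × 353 = 250 × 353 mm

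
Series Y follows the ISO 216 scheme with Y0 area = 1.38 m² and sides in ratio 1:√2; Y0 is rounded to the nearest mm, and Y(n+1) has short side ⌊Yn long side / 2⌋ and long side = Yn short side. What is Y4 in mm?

247 × 349 mm

Let Y0's short side be w mm. w · w√2 = 1.38 m² = 1,380,000 mm², so w ≈ 987.8 mm and w√2 ≈ 1397.0 mm → Y0 = 988 × 1397 mm.
Y1: ⌊1397/2⌋ × 988 = 698 × 988 mm
Y2: ⌊988/2⌋ × 698 = 494 × 698 mm
Y3: ⌊698/2⌋ × 494 = 349 × 494 mm
Y4: ⌊494/2⌋ × 349 = 247 × 349 mm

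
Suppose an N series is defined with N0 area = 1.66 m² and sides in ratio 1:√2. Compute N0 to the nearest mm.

Let the short side be w mm. Then w · w√2 = 1.66 m² = 1,660,000 mm².
w² = 1,660,000/√2, so w ≈ 1083.4 mm; long side = w√2 ≈ 1532.2 mm.

1083 × 1532 mm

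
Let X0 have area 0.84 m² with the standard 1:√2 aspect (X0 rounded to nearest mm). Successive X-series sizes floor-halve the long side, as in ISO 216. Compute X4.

192 × 272 mm

Let X0's short side be w mm. w · w√2 = 0.84 m² = 840,000 mm², so w ≈ 770.7 mm and w√2 ≈ 1089.9 mm → X0 = 771 × 1090 mm.
X1: ⌊1090/2⌋ × 771 = 545 × 771 mm
X2: ⌊771/2⌋ × 545 = 385 × 545 mm
X3: ⌊545/2⌋ × 385 = 272 × 385 mm
X4: ⌊385/2⌋ × 272 = 192 × 272 mm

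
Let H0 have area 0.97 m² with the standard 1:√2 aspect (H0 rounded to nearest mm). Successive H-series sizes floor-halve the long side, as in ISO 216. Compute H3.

Let H0's short side be w mm. w · w√2 = 0.97 m² = 970,000 mm², so w ≈ 828.2 mm and w√2 ≈ 1171.2 mm → H0 = 828 × 1171 mm.
H1: ⌊1171/2⌋ × 828 = 585 × 828 mm
H2: ⌊828/2⌋ × 585 = 414 × 585 mm
H3: ⌊585/2⌋ × 414 = 292 × 414 mm

292 × 414 mm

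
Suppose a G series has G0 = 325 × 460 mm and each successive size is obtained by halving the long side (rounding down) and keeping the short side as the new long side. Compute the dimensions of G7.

28 × 40 mm

G1 = 230 × 325 mm (from G0 by 1 halving).
G2: ⌊325/2⌋ × 230 = 162 × 230 mm
G3: ⌊230/2⌋ × 162 = 115 × 162 mm
G4: ⌊162/2⌋ × 115 = 81 × 115 mm
G5: ⌊115/2⌋ × 81 = 57 × 81 mm
G6: ⌊81/2⌋ × 57 = 40 × 57 mm
G7: ⌊57/2⌋ × 40 = 28 × 40 mm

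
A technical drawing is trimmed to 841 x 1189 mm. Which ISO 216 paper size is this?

A0 (841 × 1189 mm)

Aspect ratio 1189/841 ≈ 1.414 — close to the ISO √2 ≈ 1.414.
In the A-series (A0 area = 1 m²): A0 = 841 × 1189 mm.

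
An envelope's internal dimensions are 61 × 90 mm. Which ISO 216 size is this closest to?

Aspect ratio 90/61 ≈ 1.475 (ISO target is √2 ≈ 1.414).
In the B-series (B0 = 1000 × 1414 mm): B8 = 62 × 88 mm.
Off by 3 mm total — nearest standard size.

B8 (62 × 88 mm)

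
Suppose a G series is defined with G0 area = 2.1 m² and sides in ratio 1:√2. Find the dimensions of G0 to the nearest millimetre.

Let the short side be w mm. Then w · w√2 = 2.1 m² = 2,100,000 mm².
w² = 2,100,000/√2, so w ≈ 1218.6 mm; long side = w√2 ≈ 1723.3 mm.

1219 × 1723 mm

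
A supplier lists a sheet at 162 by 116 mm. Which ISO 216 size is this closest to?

Aspect ratio 162/116 ≈ 1.397 (ISO target is √2 ≈ 1.414).
In the C-series (envelope sizes, between A and B): C6 = 114 × 162 mm.
Off by 2 mm total — nearest standard size.

C6 (114 × 162 mm)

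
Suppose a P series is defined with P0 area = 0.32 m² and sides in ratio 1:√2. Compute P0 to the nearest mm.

Let the short side be w mm. Then w · w√2 = 0.32 m² = 320,000 mm².
w² = 320,000/√2, so w ≈ 475.7 mm; long side = w√2 ≈ 672.7 mm.

476 × 673 mm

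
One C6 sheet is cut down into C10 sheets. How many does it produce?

16

Each ISO step halves the sheet: 1 × C6 → 2 × C7 → 4 × C8 → 8 × C9 → …
From C6 to C10 is 4 halving steps: 2^4 = 16.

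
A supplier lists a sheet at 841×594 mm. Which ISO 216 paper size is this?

A1 (594 × 841 mm)

Aspect ratio 841/594 ≈ 1.416 — close to the ISO √2 ≈ 1.414.
In the A-series (A0 area = 1 m²): A1 = 594 × 841 mm.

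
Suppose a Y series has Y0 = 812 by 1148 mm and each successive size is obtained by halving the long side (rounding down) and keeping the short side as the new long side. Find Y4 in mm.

203 × 287 mm

Y1: ⌊1148/2⌋ × 812 = 574 × 812 mm
Y2: ⌊812/2⌋ × 574 = 406 × 574 mm
Y3: ⌊574/2⌋ × 406 = 287 × 406 mm
Y4: ⌊406/2⌋ × 287 = 203 × 287 mm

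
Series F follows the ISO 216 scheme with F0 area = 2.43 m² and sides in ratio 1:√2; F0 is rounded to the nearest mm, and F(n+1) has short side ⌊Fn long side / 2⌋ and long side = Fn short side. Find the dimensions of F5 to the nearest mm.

231 × 327 mm

Let F0's short side be w mm. w · w√2 = 2.43 m² = 2,430,000 mm², so w ≈ 1310.8 mm and w√2 ≈ 1853.8 mm → F0 = 1311 × 1854 mm.
F1: ⌊1854/2⌋ × 1311 = 927 × 1311 mm
F2: ⌊1311/2⌋ × 927 = 655 × 927 mm
F3: ⌊927/2⌋ × 655 = 463 × 655 mm
F4: ⌊655/2⌋ × 463 = 327 × 463 mm
F5: ⌊463/2⌋ × 327 = 231 × 327 mm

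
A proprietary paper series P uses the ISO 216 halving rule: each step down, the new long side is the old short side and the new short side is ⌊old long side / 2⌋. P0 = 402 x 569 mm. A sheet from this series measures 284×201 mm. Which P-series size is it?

P2

P0: 402 × 569 mm
P1: 284 × 402 mm
P2: 201 × 284 mm
P3: 142 × 201 mm
→ matches P2.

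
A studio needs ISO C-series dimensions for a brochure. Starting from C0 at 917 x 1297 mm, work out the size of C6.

C1: ⌊1297/2⌋ × 917 = 648 × 917 mm
C2: ⌊917/2⌋ × 648 = 458 × 648 mm
C3: ⌊648/2⌋ × 458 = 324 × 458 mm
C4: ⌊458/2⌋ × 324 = 229 × 324 mm
C5: ⌊324/2⌋ × 229 = 162 × 229 mm
C6: ⌊229/2⌋ × 162 = 114 × 162 mm

114 × 162 mm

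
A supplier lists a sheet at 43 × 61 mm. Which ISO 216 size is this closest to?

Aspect ratio 61/43 ≈ 1.419 — close to the ISO √2 ≈ 1.414.
In the B-series (B0 = 1000 × 1414 mm): B9 = 44 × 62 mm.
Off by 2 mm total — nearest standard size.

B9 (44 × 62 mm)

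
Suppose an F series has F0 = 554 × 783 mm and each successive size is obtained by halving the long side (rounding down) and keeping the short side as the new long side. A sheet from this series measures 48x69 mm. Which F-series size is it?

F0: 554 × 783 mm
F1: 391 × 554 mm
F2: 277 × 391 mm
F3: 195 × 277 mm
F4: 138 × 195 mm
F5: 97 × 138 mm
F6: 69 × 97 mm
F7: 48 × 69 mm
F8: 34 × 48 mm
→ matches F7.

F7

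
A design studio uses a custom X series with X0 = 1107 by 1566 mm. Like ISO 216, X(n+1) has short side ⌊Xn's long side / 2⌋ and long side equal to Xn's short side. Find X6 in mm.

X1 = 783 × 1107 mm (from X0 by 1 halving).
X2: ⌊1107/2⌋ × 783 = 553 × 783 mm
X3: ⌊783/2⌋ × 553 = 391 × 553 mm
X4: ⌊553/2⌋ × 391 = 276 × 391 mm
X5: ⌊391/2⌋ × 276 = 195 × 276 mm
X6: ⌊276/2⌋ × 195 = 138 × 195 mm

138 × 195 mm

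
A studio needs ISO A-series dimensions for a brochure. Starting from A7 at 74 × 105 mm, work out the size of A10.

26 × 37 mm

A8: ⌊105/2⌋ × 74 = 52 × 74 mm
A9: ⌊74/2⌋ × 52 = 37 × 52 mm
A10: ⌊52/2⌋ × 37 = 26 × 37 mm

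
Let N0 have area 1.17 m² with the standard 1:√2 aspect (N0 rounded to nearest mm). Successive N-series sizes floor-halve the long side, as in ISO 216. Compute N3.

Let N0's short side be w mm. w · w√2 = 1.17 m² = 1,170,000 mm², so w ≈ 909.6 mm and w√2 ≈ 1286.3 mm → N0 = 910 × 1286 mm.
N1: ⌊1286/2⌋ × 910 = 643 × 910 mm
N2: ⌊910/2⌋ × 643 = 455 × 643 mm
N3: ⌊643/2⌋ × 455 = 321 × 455 mm

321 × 455 mm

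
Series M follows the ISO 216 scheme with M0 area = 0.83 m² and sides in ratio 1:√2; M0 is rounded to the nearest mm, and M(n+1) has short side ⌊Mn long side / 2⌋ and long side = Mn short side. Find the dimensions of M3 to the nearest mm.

Let M0's short side be w mm. w · w√2 = 0.83 m² = 830,000 mm², so w ≈ 766.1 mm and w√2 ≈ 1083.4 mm → M0 = 766 × 1083 mm.
M1: ⌊1083/2⌋ × 766 = 541 × 766 mm
M2: ⌊766/2⌋ × 541 = 383 × 541 mm
M3: ⌊541/2⌋ × 383 = 270 × 383 mm

270 × 383 mm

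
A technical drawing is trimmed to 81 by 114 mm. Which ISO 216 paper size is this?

C7 (81 × 114 mm)

Aspect ratio 114/81 ≈ 1.407 — close to the ISO √2 ≈ 1.414.
In the C-series (envelope sizes, between A and B): C7 = 81 × 114 mm.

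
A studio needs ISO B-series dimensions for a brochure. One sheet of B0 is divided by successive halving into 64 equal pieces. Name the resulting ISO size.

B6

64 = 2^6, so 6 halving steps.
B0 → B1 → … → B6 after 6 steps.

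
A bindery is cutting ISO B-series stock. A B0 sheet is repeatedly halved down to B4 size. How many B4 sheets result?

16

Each ISO step halves the sheet: 1 × B0 → 2 × B1 → 4 × B2 → 8 × B3 → …
From B0 to B4 is 4 halving steps: 2^4 = 16.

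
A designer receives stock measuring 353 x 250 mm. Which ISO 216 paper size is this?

B4 (250 × 353 mm)

Aspect ratio 353/250 ≈ 1.412 — close to the ISO √2 ≈ 1.414.
In the B-series (B0 = 1000 × 1414 mm): B4 = 250 × 353 mm.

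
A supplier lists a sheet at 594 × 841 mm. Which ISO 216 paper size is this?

Aspect ratio 841/594 ≈ 1.416 — close to the ISO √2 ≈ 1.414.
In the A-series (A0 area = 1 m²): A1 = 594 × 841 mm.

A1 (594 × 841 mm)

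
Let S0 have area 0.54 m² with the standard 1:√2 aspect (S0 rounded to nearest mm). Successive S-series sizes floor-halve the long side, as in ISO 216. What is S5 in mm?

109 × 154 mm

Let S0's short side be w mm. w · w√2 = 0.54 m² = 540,000 mm², so w ≈ 617.9 mm and w√2 ≈ 873.9 mm → S0 = 618 × 874 mm.
S1: ⌊874/2⌋ × 618 = 437 × 618 mm
S2: ⌊618/2⌋ × 437 = 309 × 437 mm
S3: ⌊437/2⌋ × 309 = 218 × 309 mm
S4: ⌊309/2⌋ × 218 = 154 × 218 mm
S5: ⌊218/2⌋ × 154 = 109 × 154 mm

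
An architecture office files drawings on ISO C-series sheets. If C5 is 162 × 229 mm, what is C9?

40 × 57 mm

C6: ⌊229/2⌋ × 162 = 114 × 162 mm
C7: ⌊162/2⌋ × 114 = 81 × 114 mm
C8: ⌊114/2⌋ × 81 = 57 × 81 mm
C9: ⌊81/2⌋ × 57 = 40 × 57 mm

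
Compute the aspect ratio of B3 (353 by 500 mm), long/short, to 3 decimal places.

500 / 353 = 1.416
ISO 216 targets √2 ≈ 1.414; the +0.002 deviation is from mm rounding.

1.416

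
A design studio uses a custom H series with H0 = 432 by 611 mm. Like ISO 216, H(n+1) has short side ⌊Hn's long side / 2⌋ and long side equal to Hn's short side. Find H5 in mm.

76 × 108 mm

H1: ⌊611/2⌋ × 432 = 305 × 432 mm
H2: ⌊432/2⌋ × 305 = 216 × 305 mm
H3: ⌊305/2⌋ × 216 = 152 × 216 mm
H4: ⌊216/2⌋ × 152 = 108 × 152 mm
H5: ⌊152/2⌋ × 108 = 76 × 108 mm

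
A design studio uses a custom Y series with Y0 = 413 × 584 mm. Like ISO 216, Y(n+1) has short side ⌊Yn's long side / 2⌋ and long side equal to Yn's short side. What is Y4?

Y1: ⌊584/2⌋ × 413 = 292 × 413 mm
Y2: ⌊413/2⌋ × 292 = 206 × 292 mm
Y3: ⌊292/2⌋ × 206 = 146 × 206 mm
Y4: ⌊206/2⌋ × 146 = 103 × 146 mm

103 × 146 mm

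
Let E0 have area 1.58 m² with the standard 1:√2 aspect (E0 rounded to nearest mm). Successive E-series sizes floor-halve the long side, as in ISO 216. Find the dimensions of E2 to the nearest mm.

528 × 747 mm

Let E0's short side be w mm. w · w√2 = 1.58 m² = 1,580,000 mm², so w ≈ 1057.0 mm and w√2 ≈ 1494.8 mm → E0 = 1057 × 1495 mm.
E1: ⌊1495/2⌋ × 1057 = 747 × 1057 mm
E2: ⌊1057/2⌋ × 747 = 528 × 747 mm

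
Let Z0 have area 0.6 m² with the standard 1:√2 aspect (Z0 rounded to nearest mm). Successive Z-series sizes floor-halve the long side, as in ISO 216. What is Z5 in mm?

Let Z0's short side be w mm. w · w√2 = 0.6 m² = 600,000 mm², so w ≈ 651.4 mm and w√2 ≈ 921.2 mm → Z0 = 651 × 921 mm.
Z1: ⌊921/2⌋ × 651 = 460 × 651 mm
Z2: ⌊651/2⌋ × 460 = 325 × 460 mm
Z3: ⌊460/2⌋ × 325 = 230 × 325 mm
Z4: ⌊325/2⌋ × 230 = 162 × 230 mm
Z5: ⌊230/2⌋ × 162 = 115 × 162 mm

115 × 162 mm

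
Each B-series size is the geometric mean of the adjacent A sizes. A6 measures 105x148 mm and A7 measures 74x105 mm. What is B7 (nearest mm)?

Short side: √(105 · 74) = √7770 ≈ 88.1 → 88 mm
Long side: √(148 · 105) = √15540 ≈ 124.7 → 125 mm

88 × 125 mm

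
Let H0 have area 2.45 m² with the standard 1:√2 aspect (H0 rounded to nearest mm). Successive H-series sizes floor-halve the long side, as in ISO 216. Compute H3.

465 × 658 mm

Let H0's short side be w mm. w · w√2 = 2.45 m² = 2,450,000 mm², so w ≈ 1316.2 mm and w√2 ≈ 1861.4 mm → H0 = 1316 × 1861 mm.
H1: ⌊1861/2⌋ × 1316 = 930 × 1316 mm
H2: ⌊1316/2⌋ × 930 = 658 × 930 mm
H3: ⌊930/2⌋ × 658 = 465 × 658 mm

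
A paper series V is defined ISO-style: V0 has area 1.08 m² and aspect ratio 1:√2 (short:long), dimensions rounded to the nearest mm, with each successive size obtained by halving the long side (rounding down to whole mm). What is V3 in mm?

Let V0's short side be w mm. w · w√2 = 1.08 m² = 1,080,000 mm², so w ≈ 873.9 mm and w√2 ≈ 1235.9 mm → V0 = 874 × 1236 mm.
V1: ⌊1236/2⌋ × 874 = 618 × 874 mm
V2: ⌊874/2⌋ × 618 = 437 × 618 mm
V3: ⌊618/2⌋ × 437 = 309 × 437 mm

309 × 437 mm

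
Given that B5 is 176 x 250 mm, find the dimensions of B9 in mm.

B6: ⌊250/2⌋ × 176 = 125 × 176 mm
B7: ⌊176/2⌋ × 125 = 88 × 125 mm
B8: ⌊125/2⌋ × 88 = 62 × 88 mm
B9: ⌊88/2⌋ × 62 = 44 × 62 mm

44 × 62 mm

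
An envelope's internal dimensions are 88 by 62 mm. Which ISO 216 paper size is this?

B8 (62 × 88 mm)

Aspect ratio 88/62 ≈ 1.419 — close to the ISO √2 ≈ 1.414.
In the B-series (B0 = 1000 × 1414 mm): B8 = 62 × 88 mm.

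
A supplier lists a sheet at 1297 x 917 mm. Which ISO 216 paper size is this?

C0 (917 × 1297 mm)

Aspect ratio 1297/917 ≈ 1.414 — close to the ISO √2 ≈ 1.414.
In the C-series (envelope sizes, between A and B): C0 = 917 × 1297 mm.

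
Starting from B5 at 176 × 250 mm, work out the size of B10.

31 × 44 mm

B6: ⌊250/2⌋ × 176 = 125 × 176 mm
B7: ⌊176/2⌋ × 125 = 88 × 125 mm
B8: ⌊125/2⌋ × 88 = 62 × 88 mm
B9: ⌊88/2⌋ × 62 = 44 × 62 mm
B10: ⌊62/2⌋ × 44 = 31 × 44 mm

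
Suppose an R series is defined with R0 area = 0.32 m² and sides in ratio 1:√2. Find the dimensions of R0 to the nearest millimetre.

Let the short side be w mm. Then w · w√2 = 0.32 m² = 320,000 mm².
w² = 320,000/√2, so w ≈ 475.7 mm; long side = w√2 ≈ 672.7 mm.

476 × 673 mm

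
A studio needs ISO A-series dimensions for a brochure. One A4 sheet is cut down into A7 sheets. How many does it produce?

8

Each ISO step halves the sheet: 1 × A4 → 2 × A5 → 4 × A6 → 8 × A7
From A4 to A7 is 3 halving steps: 2^3 = 8.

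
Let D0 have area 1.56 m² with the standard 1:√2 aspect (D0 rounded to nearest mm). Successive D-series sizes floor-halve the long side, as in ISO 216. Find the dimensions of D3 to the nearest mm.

371 × 525 mm

Let D0's short side be w mm. w · w√2 = 1.56 m² = 1,560,000 mm², so w ≈ 1050.3 mm and w√2 ≈ 1485.3 mm → D0 = 1050 × 1485 mm.
D1: ⌊1485/2⌋ × 1050 = 742 × 1050 mm
D2: ⌊1050/2⌋ × 742 = 525 × 742 mm
D3: ⌊742/2⌋ × 525 = 371 × 525 mm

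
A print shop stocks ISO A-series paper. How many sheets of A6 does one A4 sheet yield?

4

A4 = 210 × 297 mm; A6 = 105 × 148 mm.
Each halving step doubles the count; 2 steps from A4 to A6.
2^2 = 4.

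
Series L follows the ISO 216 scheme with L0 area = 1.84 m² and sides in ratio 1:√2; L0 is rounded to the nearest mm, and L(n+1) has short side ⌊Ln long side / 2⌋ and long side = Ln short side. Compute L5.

Let L0's short side be w mm. w · w√2 = 1.84 m² = 1,840,000 mm², so w ≈ 1140.6 mm and w√2 ≈ 1613.1 mm → L0 = 1141 × 1613 mm.
L1: ⌊1613/2⌋ × 1141 = 806 × 1141 mm
L2: ⌊1141/2⌋ × 806 = 570 × 806 mm
L3: ⌊806/2⌋ × 570 = 403 × 570 mm
L4: ⌊570/2⌋ × 403 = 285 × 403 mm
L5: ⌊403/2⌋ × 285 = 201 × 285 mm

201 × 285 mm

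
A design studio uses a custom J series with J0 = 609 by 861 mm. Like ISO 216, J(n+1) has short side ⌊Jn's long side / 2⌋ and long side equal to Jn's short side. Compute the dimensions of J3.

J1: ⌊861/2⌋ × 609 = 430 × 609 mm
J2: ⌊609/2⌋ × 430 = 304 × 430 mm
J3: ⌊430/2⌋ × 304 = 215 × 304 mm

215 × 304 mm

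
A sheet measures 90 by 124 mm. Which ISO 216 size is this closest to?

B7 (88 × 125 mm)

Aspect ratio 124/90 ≈ 1.378 (ISO target is √2 ≈ 1.414).
In the B-series (B0 = 1000 × 1414 mm): B7 = 88 × 125 mm.
Off by 3 mm total — nearest standard size.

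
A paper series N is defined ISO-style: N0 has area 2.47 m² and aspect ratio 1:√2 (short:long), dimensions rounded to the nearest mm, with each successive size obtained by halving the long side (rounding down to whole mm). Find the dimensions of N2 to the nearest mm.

661 × 934 mm

Let N0's short side be w mm. w · w√2 = 2.47 m² = 2,470,000 mm², so w ≈ 1321.6 mm and w√2 ≈ 1869.0 mm → N0 = 1322 × 1869 mm.
N1: ⌊1869/2⌋ × 1322 = 934 × 1322 mm
N2: ⌊1322/2⌋ × 934 = 661 × 934 mm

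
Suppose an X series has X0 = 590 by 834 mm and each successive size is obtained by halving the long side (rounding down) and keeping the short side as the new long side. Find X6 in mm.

X1: ⌊834/2⌋ × 590 = 417 × 590 mm
X2: ⌊590/2⌋ × 417 = 295 × 417 mm
X3: ⌊417/2⌋ × 295 = 208 × 295 mm
X4: ⌊295/2⌋ × 208 = 147 × 208 mm
X5: ⌊208/2⌋ × 147 = 104 × 147 mm
X6: ⌊147/2⌋ × 104 = 73 × 104 mm

73 × 104 mm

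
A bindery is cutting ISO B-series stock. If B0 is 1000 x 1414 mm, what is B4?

B1: ⌊1414/2⌋ × 1000 = 707 × 1000 mm
B2: ⌊1000/2⌋ × 707 = 500 × 707 mm
B3: ⌊707/2⌋ × 500 = 353 × 500 mm
B4: ⌊500/2⌋ × 353 = 250 × 353 mm

250 × 353 mm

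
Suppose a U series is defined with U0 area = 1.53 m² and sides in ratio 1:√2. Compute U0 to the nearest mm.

Let the short side be w mm. Then w · w√2 = 1.53 m² = 1,530,000 mm².
w² = 1,530,000/√2, so w ≈ 1040.1 mm; long side = w√2 ≈ 1471.0 mm.

1040 × 1471 mm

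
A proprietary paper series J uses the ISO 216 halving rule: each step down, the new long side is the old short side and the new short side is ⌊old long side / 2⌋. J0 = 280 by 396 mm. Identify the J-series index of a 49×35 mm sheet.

J6

J0: 280 × 396 mm
J1: 198 × 280 mm
J2: 140 × 198 mm
J3: 99 × 140 mm
J4: 70 × 99 mm
J5: 49 × 70 mm
J6: 35 × 49 mm
J7: 24 × 35 mm
→ matches J6.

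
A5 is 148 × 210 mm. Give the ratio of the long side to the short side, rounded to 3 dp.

1.419

210 / 148 = 1.419
ISO 216 targets √2 ≈ 1.414; the +0.005 deviation is from mm rounding.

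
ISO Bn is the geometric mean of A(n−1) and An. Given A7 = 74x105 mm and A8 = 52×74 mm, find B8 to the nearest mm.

Short side: √(74 · 52) = √3848 ≈ 62.0 → 62 mm
Long side: √(105 · 74) = √7770 ≈ 88.1 → 88 mm

62 × 88 mm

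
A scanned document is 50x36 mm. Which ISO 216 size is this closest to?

A9 (37 × 52 mm)

Aspect ratio 50/36 ≈ 1.389 (ISO target is √2 ≈ 1.414).
In the A-series (A0 area = 1 m²): A9 = 37 × 52 mm.
Off by 3 mm total — nearest standard size.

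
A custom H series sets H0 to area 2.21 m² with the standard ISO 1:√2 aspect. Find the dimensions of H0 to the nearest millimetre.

1250 × 1768 mm

Let the short side be w mm. Then w · w√2 = 2.21 m² = 2,210,000 mm².
w² = 2,210,000/√2, so w ≈ 1250.1 mm; long side = w√2 ≈ 1767.9 mm.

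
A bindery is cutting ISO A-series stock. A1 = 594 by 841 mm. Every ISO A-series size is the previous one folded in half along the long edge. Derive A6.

A2: ⌊841/2⌋ × 594 = 420 × 594 mm
A3: ⌊594/2⌋ × 420 = 297 × 420 mm
A4: ⌊420/2⌋ × 297 = 210 × 297 mm
A5: ⌊297/2⌋ × 210 = 148 × 210 mm
A6: ⌊210/2⌋ × 148 = 105 × 148 mm

105 × 148 mm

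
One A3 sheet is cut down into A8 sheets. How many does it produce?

32

A3 = 297 × 420 mm; A8 = 52 × 74 mm.
Each halving step doubles the count; 5 steps from A3 to A8.
2^5 = 32.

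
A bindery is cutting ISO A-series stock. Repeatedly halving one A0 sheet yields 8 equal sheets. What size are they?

A3

8 = 2^3, so 3 halving steps.
A0 → A1 → … → A3 after 3 steps.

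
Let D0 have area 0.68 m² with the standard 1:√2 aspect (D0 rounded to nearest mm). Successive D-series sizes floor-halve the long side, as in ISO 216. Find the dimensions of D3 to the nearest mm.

245 × 346 mm

Let D0's short side be w mm. w · w√2 = 0.68 m² = 680,000 mm², so w ≈ 693.4 mm and w√2 ≈ 980.6 mm → D0 = 693 × 981 mm.
D1: ⌊981/2⌋ × 693 = 490 × 693 mm
D2: ⌊693/2⌋ × 490 = 346 × 490 mm
D3: ⌊490/2⌋ × 346 = 245 × 346 mm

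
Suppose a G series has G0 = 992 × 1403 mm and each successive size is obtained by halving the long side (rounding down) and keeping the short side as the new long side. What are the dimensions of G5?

G1 = 701 × 992 mm (from G0 by 1 halving).
G2: ⌊992/2⌋ × 701 = 496 × 701 mm
G3: ⌊701/2⌋ × 496 = 350 × 496 mm
G4: ⌊496/2⌋ × 350 = 248 × 350 mm
G5: ⌊350/2⌋ × 248 = 175 × 248 mm

175 × 248 mm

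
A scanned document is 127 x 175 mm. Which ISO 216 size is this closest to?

Aspect ratio 175/127 ≈ 1.378 (ISO target is √2 ≈ 1.414).
In the B-series (B0 = 1000 × 1414 mm): B6 = 125 × 176 mm.
Off by 3 mm total — nearest standard size.

B6 (125 × 176 mm)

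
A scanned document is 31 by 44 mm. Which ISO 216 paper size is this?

B10 (31 × 44 mm)

Aspect ratio 44/31 ≈ 1.419 — close to the ISO √2 ≈ 1.414.
In the B-series (B0 = 1000 × 1414 mm): B10 = 31 × 44 mm.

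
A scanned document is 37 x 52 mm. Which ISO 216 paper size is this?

Aspect ratio 52/37 ≈ 1.405 — close to the ISO √2 ≈ 1.414.
In the A-series (A0 area = 1 m²): A9 = 37 × 52 mm.

A9 (37 × 52 mm)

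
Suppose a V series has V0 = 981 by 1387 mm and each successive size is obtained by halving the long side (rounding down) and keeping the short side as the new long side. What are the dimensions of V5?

V1: ⌊1387/2⌋ × 981 = 693 × 981 mm
V2: ⌊981/2⌋ × 693 = 490 × 693 mm
V3: ⌊693/2⌋ × 490 = 346 × 490 mm
V4: ⌊490/2⌋ × 346 = 245 × 346 mm
V5: ⌊346/2⌋ × 245 = 173 × 245 mm

173 × 245 mm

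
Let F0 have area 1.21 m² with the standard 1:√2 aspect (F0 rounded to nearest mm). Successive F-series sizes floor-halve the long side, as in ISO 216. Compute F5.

Let F0's short side be w mm. w · w√2 = 1.21 m² = 1,210,000 mm², so w ≈ 925.0 mm and w√2 ≈ 1308.1 mm → F0 = 925 × 1308 mm.
F1: ⌊1308/2⌋ × 925 = 654 × 925 mm
F2: ⌊925/2⌋ × 654 = 462 × 654 mm
F3: ⌊654/2⌋ × 462 = 327 × 462 mm
F4: ⌊462/2⌋ × 327 = 231 × 327 mm
F5: ⌊327/2⌋ × 231 = 163 × 231 mm

163 × 231 mm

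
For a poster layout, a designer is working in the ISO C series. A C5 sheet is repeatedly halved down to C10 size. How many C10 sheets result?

C5 = 162 × 229 mm; C10 = 28 × 40 mm.
Each halving step doubles the count; 5 steps from C5 to C10.
2^5 = 32.

32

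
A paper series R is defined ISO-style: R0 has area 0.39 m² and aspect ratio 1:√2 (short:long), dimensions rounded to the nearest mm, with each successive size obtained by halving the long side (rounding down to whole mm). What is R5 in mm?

92 × 131 mm

Let R0's short side be w mm. w · w√2 = 0.39 m² = 390,000 mm², so w ≈ 525.1 mm and w√2 ≈ 742.7 mm → R0 = 525 × 743 mm.
R1: ⌊743/2⌋ × 525 = 371 × 525 mm
R2: ⌊525/2⌋ × 371 = 262 × 371 mm
R3: ⌊371/2⌋ × 262 = 185 × 262 mm
R4: ⌊262/2⌋ × 185 = 131 × 185 mm
R5: ⌊185/2⌋ × 131 = 92 × 131 mm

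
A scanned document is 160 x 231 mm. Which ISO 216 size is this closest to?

C5 (162 × 229 mm)

Aspect ratio 231/160 ≈ 1.444 (ISO target is √2 ≈ 1.414).
In the C-series (envelope sizes, between A and B): C5 = 162 × 229 mm.
Off by 4 mm total — nearest standard size.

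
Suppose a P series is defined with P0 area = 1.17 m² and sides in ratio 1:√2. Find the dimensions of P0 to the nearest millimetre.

910 × 1286 mm

Let the short side be w mm. Then w · w√2 = 1.17 m² = 1,170,000 mm².
w² = 1,170,000/√2, so w ≈ 909.6 mm; long side = w√2 ≈ 1286.3 mm.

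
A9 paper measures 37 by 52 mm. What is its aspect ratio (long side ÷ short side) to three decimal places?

52 / 37 = 1.405
ISO 216 targets √2 ≈ 1.414; the -0.009 deviation is from mm rounding.

1.405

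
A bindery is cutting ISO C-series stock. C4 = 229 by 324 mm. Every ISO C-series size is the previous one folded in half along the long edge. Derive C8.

57 × 81 mm

C5: ⌊324/2⌋ × 229 = 162 × 229 mm
C6: ⌊229/2⌋ × 162 = 114 × 162 mm
C7: ⌊162/2⌋ × 114 = 81 × 114 mm
C8: ⌊114/2⌋ × 81 = 57 × 81 mm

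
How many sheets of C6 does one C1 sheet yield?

32

C1 = 648 × 917 mm; C6 = 114 × 162 mm.
Each halving step doubles the count; 5 steps from C1 to C6.
2^5 = 32.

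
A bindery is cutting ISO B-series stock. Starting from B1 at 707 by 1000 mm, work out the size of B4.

B2: ⌊1000/2⌋ × 707 = 500 × 707 mm
B3: ⌊707/2⌋ × 500 = 353 × 500 mm
B4: ⌊500/2⌋ × 353 = 250 × 353 mm

250 × 353 mm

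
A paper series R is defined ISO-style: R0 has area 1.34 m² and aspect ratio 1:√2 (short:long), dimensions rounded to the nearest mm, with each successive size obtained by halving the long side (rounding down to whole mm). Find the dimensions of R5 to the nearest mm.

Let R0's short side be w mm. w · w√2 = 1.34 m² = 1,340,000 mm², so w ≈ 973.4 mm and w√2 ≈ 1376.6 mm → R0 = 973 × 1377 mm.
R1: ⌊1377/2⌋ × 973 = 688 × 973 mm
R2: ⌊973/2⌋ × 688 = 486 × 688 mm
R3: ⌊688/2⌋ × 486 = 344 × 486 mm
R4: ⌊486/2⌋ × 344 = 243 × 344 mm
R5: ⌊344/2⌋ × 243 = 172 × 243 mm

172 × 243 mm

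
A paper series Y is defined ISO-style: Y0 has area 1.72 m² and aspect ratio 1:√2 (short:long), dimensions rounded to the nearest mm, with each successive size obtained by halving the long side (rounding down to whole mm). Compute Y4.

275 × 390 mm

Let Y0's short side be w mm. w · w√2 = 1.72 m² = 1,720,000 mm², so w ≈ 1102.8 mm and w√2 ≈ 1559.6 mm → Y0 = 1103 × 1560 mm.
Y1: ⌊1560/2⌋ × 1103 = 780 × 1103 mm
Y2: ⌊1103/2⌋ × 780 = 551 × 780 mm
Y3: ⌊780/2⌋ × 551 = 390 × 551 mm
Y4: ⌊551/2⌋ × 390 = 275 × 390 mm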